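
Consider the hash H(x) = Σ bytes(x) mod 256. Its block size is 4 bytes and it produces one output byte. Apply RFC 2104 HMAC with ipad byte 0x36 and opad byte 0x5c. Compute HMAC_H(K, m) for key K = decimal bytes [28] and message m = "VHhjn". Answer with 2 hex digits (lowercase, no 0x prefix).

Key decimal bytes [28] = 1c is 1 byte ≤ B = 4; zero-pad to 4 bytes: K' = 1c 00 00 00.
K' ⊕ ipad = 2a 36 36 36.  K' ⊕ opad = 40 5c 5c 5c.
Inner input = (K'⊕ipad) ∥ m = 2a 36 36 36 ∥ 56 48 68 6a 6e.
Inner hash: sum = 42+54+54+54+86+72+104+106+110 = 682; mod 256 = 170 → aa.
Outer input = (K'⊕opad) ∥ inner = 40 5c 5c 5c ∥ aa.
Outer hash (tag): sum = 64+92+92+92+170 = 510; mod 256 = 254 → fe.

fe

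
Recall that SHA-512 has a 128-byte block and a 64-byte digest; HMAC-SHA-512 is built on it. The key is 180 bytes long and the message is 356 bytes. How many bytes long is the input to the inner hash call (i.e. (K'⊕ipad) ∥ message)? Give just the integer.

Key is 180 > 128 bytes, so it is hashed to 64 bytes then zero-padded to 128: |K'| = 128.
Inner input = (K'⊕ipad) ∥ m → 128 + 356 = 484 bytes.

484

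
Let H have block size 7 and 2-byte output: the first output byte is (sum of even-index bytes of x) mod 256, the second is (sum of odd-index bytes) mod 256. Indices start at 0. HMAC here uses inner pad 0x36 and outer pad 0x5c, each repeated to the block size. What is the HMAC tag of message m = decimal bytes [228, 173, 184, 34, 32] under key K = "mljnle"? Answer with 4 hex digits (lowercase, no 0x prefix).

b4b1

Key "mljnle" = 6d 6c 6a 6e 6c 65 is 6 bytes ≤ B = 7; zero-pad to 7 bytes: K' = 6d 6c 6a 6e 6c 65 00.
K' ⊕ ipad = 5b 5a 5c 58 5a 53 36.  K' ⊕ opad = 31 30 36 32 30 39 5c.
Inner input = (K'⊕ipad) ∥ m = 5b 5a 5c 58 5a 53 36 ∥ e4 ad b8 22 20.
Inner hash: even-index sum = 534 mod 256 = 22; odd-index sum = 705 mod 256 = 193 → 16 c1.
Outer input = (K'⊕opad) ∥ inner = 31 30 36 32 30 39 5c ∥ 16 c1.
Outer hash (tag): even-index sum = 436 mod 256 = 180; odd-index sum = 177 mod 256 = 177 → b4 b1.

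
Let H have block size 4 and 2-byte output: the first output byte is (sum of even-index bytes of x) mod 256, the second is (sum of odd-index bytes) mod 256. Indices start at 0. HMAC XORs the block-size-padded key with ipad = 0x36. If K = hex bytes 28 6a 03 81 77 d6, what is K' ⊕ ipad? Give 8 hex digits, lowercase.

Key hex bytes 28 6a 03 81 77 d6 is 6 bytes > B = 4, so hash it first: H(key) = a2 c1, then zero-pad to 4 bytes: K' = a2 c1 00 00.
XOR each byte with 0x36: a2⊕36=94, c1⊕36=f7, 00⊕36=36, 00⊕36=36.

94f73636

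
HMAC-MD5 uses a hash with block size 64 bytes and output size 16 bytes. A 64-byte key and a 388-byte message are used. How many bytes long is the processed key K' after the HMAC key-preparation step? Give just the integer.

Key is 64 ≤ 64 bytes, zero-padded: |K'| = 64.

64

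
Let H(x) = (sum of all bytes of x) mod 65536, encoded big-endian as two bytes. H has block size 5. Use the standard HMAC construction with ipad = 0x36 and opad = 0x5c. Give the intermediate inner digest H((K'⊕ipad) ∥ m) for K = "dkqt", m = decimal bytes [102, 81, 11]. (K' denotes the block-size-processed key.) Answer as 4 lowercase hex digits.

Key "dkqt" = 64 6b 71 74 is 4 bytes ≤ B = 5; zero-pad to 5 bytes: K' = 64 6b 71 74 00.
K' ⊕ ipad = 52 5d 47 42 36.
Inner input = 52 5d 47 42 36 ∥ 66 51 0b.
Inner hash: sum = 82+93+71+66+54+102+81+11 = 560 → 02 30.

0230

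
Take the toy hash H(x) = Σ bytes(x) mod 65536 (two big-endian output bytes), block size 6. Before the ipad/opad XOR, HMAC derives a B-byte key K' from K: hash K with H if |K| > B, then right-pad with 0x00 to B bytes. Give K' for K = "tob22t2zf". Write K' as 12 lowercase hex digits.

|K| = 9 > B = 6, so first hash the key.
H(K): sum = 116+111+98+50+50+116+50+122+102 = 815 → 03 2f.
Zero-pad H(K) = 03 2f to 6 bytes: K' = 03 2f 00 00 00 00.

032f00000000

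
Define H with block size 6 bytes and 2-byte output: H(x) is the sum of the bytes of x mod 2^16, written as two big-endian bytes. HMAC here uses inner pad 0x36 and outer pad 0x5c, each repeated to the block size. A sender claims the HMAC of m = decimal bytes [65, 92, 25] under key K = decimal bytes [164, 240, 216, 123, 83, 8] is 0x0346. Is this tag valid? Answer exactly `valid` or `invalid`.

Key decimal bytes [164, 240, 216, 123, 83, 8] = a4 f0 d8 7b 53 08 is exactly B = 6 bytes: K' = a4 f0 d8 7b 53 08.
K' ⊕ ipad = 92 c6 ee 4d 65 3e; K' ⊕ opad = f8 ac 84 27 0f 54.
Inner hash: sum = 146+198+238+77+101+62+65+92+25 = 1004 → 03 ec.
Outer hash (recomputed tag): sum = 248+172+132+39+15+84+3+236 = 929 → 03 a1.
Recomputed tag = 03a1; claimed = 0346 → mismatch.

invalid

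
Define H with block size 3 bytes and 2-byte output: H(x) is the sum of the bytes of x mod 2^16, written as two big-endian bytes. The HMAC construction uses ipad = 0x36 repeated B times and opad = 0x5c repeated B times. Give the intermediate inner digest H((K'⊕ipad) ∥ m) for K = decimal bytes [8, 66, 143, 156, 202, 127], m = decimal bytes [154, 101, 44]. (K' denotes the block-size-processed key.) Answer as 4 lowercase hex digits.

Key decimal bytes [8, 66, 143, 156, 202, 127] = 08 42 8f 9c ca 7f is 6 bytes > B = 3, so hash it first: H(key) = 02 be, then zero-pad to 3 bytes: K' = 02 be 00.
K' ⊕ ipad = 34 88 36.
Inner input = 34 88 36 ∥ 9a 65 2c.
Inner hash: sum = 52+136+54+154+101+44 = 541 → 02 1d.

021d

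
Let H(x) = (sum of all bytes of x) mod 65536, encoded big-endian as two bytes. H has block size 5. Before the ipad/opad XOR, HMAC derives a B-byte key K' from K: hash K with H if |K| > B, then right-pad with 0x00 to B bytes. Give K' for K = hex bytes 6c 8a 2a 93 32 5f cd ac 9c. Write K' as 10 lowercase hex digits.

0459000000

|K| = 9 > B = 5, so first hash the key.
H(K): sum = 108+138+42+147+50+95+205+172+156 = 1113 → 04 59.
Zero-pad H(K) = 04 59 to 5 bytes: K' = 04 59 00 00 00.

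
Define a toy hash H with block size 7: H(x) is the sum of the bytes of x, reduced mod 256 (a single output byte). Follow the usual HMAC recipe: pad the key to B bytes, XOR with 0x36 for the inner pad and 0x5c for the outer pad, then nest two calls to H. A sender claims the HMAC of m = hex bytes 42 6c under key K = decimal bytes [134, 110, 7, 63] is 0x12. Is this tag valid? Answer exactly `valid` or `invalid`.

Key decimal bytes [134, 110, 7, 63] = 86 6e 07 3f is 4 bytes ≤ B = 7; zero-pad to 7 bytes: K' = 86 6e 07 3f 00 00 00.
K' ⊕ ipad = b0 58 31 09 36 36 36; K' ⊕ opad = da 32 5b 63 5c 5c 5c.
Inner hash: sum = 176+88+49+9+54+54+54+66+108 = 658; mod 256 = 146 → 92.
Outer hash (recomputed tag): sum = 218+50+91+99+92+92+92+146 = 880; mod 256 = 112 → 70.
Recomputed tag = 70; claimed = 12 → mismatch.

invalid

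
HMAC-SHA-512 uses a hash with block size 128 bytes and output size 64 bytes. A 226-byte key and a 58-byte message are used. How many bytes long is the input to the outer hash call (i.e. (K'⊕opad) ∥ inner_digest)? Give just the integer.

Key is 226 > 128 bytes, so it is hashed to 64 bytes then zero-padded to 128: |K'| = 128.
Outer input = (K'⊕opad) ∥ H(inner) → 128 + 64 = 192 bytes.

192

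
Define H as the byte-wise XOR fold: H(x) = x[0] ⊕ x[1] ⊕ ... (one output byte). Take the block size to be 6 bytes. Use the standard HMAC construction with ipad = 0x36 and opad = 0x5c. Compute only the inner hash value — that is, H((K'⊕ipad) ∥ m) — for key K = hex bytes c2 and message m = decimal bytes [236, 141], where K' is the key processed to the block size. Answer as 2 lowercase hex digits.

a3

Key hex bytes c2 is 1 byte ≤ B = 6; zero-pad to 6 bytes: K' = c2 00 00 00 00 00.
K' ⊕ ipad = f4 36 36 36 36 36.
Inner input = f4 36 36 36 36 36 ∥ ec 8d.
Inner hash: XOR f4⊕36⊕36⊕36⊕36⊕36⊕ec⊕8d = a3.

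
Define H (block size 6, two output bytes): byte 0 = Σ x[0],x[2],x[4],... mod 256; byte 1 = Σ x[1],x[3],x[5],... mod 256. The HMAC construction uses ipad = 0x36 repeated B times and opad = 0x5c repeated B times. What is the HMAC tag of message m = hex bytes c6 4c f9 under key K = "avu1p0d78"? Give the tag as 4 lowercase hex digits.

75fa

Key "avu1p0d78" = 61 76 75 31 70 30 64 37 38 is 9 bytes > B = 6, so hash it first: H(key) = e2 0e, then zero-pad to 6 bytes: K' = e2 0e 00 00 00 00.
K' ⊕ ipad = d4 38 36 36 36 36.  K' ⊕ opad = be 52 5c 5c 5c 5c.
Inner input = (K'⊕ipad) ∥ m = d4 38 36 36 36 36 ∥ c6 4c f9.
Inner hash: even-index sum = 767 mod 256 = 255; odd-index sum = 240 mod 256 = 240 → ff f0.
Outer input = (K'⊕opad) ∥ inner = be 52 5c 5c 5c 5c ∥ ff f0.
Outer hash (tag): even-index sum = 629 mod 256 = 117; odd-index sum = 506 mod 256 = 250 → 75 fa.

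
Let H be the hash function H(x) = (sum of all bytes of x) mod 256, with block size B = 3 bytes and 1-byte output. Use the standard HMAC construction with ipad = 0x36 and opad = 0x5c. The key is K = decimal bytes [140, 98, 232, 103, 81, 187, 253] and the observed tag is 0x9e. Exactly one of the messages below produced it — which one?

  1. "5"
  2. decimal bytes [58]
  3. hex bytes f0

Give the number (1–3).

3

Key decimal bytes [140, 98, 232, 103, 81, 187, 253] = 8c 62 e8 67 51 bb fd is 7 bytes > B = 3, so hash it first: H(key) = 46, then zero-pad to 3 bytes: K' = 46 00 00.
K' ⊕ ipad = 70 36 36; K' ⊕ opad = 1a 5c 5c.
m1: inner = H(70 36 36 35) = 11; tag = H(1a 5c 5c 11) = e3
m2: inner = H(70 36 36 3a) = 16; tag = H(1a 5c 5c 16) = e8
m3: inner = H(70 36 36 f0) = cc; tag = H(1a 5c 5c cc) = 9e ← matches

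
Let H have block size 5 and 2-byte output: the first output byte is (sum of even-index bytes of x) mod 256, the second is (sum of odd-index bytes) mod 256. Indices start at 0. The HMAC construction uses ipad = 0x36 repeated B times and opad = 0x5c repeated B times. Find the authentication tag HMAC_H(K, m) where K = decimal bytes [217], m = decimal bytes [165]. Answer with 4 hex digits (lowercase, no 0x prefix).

4e13

Key decimal bytes [217] = d9 is 1 byte ≤ B = 5; zero-pad to 5 bytes: K' = d9 00 00 00 00.
K' ⊕ ipad = ef 36 36 36 36.  K' ⊕ opad = 85 5c 5c 5c 5c.
Inner input = (K'⊕ipad) ∥ m = ef 36 36 36 36 ∥ a5.
Inner hash: even-index sum = 347 mod 256 = 91; odd-index sum = 273 mod 256 = 17 → 5b 11.
Outer input = (K'⊕opad) ∥ inner = 85 5c 5c 5c 5c ∥ 5b 11.
Outer hash (tag): even-index sum = 334 mod 256 = 78; odd-index sum = 275 mod 256 = 19 → 4e 13.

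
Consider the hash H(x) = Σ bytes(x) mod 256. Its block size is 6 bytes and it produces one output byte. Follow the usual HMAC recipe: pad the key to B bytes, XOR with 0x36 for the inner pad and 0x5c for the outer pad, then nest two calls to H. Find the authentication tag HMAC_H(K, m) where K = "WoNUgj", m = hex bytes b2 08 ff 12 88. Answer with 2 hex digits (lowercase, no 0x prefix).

Key "WoNUgj" = 57 6f 4e 55 67 6a is exactly B = 6 bytes: K' = 57 6f 4e 55 67 6a.
K' ⊕ ipad = 61 59 78 63 51 5c.  K' ⊕ opad = 0b 33 12 09 3b 36.
Inner input = (K'⊕ipad) ∥ m = 61 59 78 63 51 5c ∥ b2 08 ff 12 88.
Inner hash: sum = 97+89+120+99+81+92+178+8+255+18+136 = 1173; mod 256 = 149 → 95.
Outer input = (K'⊕opad) ∥ inner = 0b 33 12 09 3b 36 ∥ 95.
Outer hash (tag): sum = 11+51+18+9+59+54+149 = 351; mod 256 = 95 → 5f.

5f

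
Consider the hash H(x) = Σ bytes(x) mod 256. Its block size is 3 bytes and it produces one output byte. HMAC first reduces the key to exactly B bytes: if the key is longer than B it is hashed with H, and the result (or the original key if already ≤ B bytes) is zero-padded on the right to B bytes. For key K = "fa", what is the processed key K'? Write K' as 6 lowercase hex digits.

666100

Key "fa" = 66 61 is 2 bytes ≤ B = 3; zero-pad to 3 bytes: K' = 66 61 00.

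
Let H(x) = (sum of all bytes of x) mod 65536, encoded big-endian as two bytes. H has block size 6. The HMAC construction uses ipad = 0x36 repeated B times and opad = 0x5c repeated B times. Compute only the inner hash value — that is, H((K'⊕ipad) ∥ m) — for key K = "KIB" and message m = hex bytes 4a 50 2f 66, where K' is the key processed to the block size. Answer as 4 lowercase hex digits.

Key "KIB" = 4b 49 42 is 3 bytes ≤ B = 6; zero-pad to 6 bytes: K' = 4b 49 42 00 00 00.
K' ⊕ ipad = 7d 7f 74 36 36 36.
Inner input = 7d 7f 74 36 36 36 ∥ 4a 50 2f 66.
Inner hash: sum = 125+127+116+54+54+54+74+80+47+102 = 833 → 03 41.

0341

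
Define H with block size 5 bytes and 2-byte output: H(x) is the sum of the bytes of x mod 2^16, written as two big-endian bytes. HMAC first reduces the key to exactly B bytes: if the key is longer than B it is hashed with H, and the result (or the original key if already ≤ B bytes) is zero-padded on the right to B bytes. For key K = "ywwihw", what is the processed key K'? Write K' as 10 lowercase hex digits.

|K| = 6 > B = 5, so first hash the key.
H(K): sum = 121+119+119+105+104+119 = 687 → 02 af.
Zero-pad H(K) = 02 af to 5 bytes: K' = 02 af 00 00 00.

02af000000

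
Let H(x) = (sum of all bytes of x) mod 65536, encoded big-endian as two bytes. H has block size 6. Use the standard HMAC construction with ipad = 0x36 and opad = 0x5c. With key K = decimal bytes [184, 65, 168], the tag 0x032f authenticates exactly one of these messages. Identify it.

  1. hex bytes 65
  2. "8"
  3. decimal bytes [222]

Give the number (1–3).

Key decimal bytes [184, 65, 168] = b8 41 a8 is 3 bytes ≤ B = 6; zero-pad to 6 bytes: K' = b8 41 a8 00 00 00.
K' ⊕ ipad = 8e 77 9e 36 36 36; K' ⊕ opad = e4 1d f4 5c 5c 5c.
m1: inner = H(8e 77 9e 36 36 36 65) = 02 aa; tag = H(e4 1d f4 5c 5c 5c 02 aa) = 03b5
m2: inner = H(8e 77 9e 36 36 36 38) = 02 7d; tag = H(e4 1d f4 5c 5c 5c 02 7d) = 0388
m3: inner = H(8e 77 9e 36 36 36 de) = 03 23; tag = H(e4 1d f4 5c 5c 5c 03 23) = 032f ← matches

3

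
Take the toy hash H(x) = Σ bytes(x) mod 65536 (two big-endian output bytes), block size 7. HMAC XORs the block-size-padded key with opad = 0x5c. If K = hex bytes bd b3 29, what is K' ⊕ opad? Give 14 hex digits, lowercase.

e1ef755c5c5c5c

Key hex bytes bd b3 29 is 3 bytes ≤ B = 7; zero-pad to 7 bytes: K' = bd b3 29 00 00 00 00.
XOR each byte with 0x5c: bd⊕5c=e1, b3⊕5c=ef, 29⊕5c=75, 00⊕5c=5c, 00⊕5c=5c, 00⊕5c=5c, 00⊕5c=5c.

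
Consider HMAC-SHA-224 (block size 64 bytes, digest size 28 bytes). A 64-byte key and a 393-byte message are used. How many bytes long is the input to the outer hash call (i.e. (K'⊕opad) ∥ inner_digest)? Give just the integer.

92

Key is 64 ≤ 64 bytes, zero-padded: |K'| = 64.
Outer input = (K'⊕opad) ∥ H(inner) → 64 + 28 = 92 bytes.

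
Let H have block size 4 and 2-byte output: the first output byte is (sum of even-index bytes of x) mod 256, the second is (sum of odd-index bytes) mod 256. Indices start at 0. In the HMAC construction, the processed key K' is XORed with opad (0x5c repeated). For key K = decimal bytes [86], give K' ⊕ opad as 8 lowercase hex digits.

0a5c5c5c

Key decimal bytes [86] = 56 is 1 byte ≤ B = 4; zero-pad to 4 bytes: K' = 56 00 00 00.
XOR each byte with 0x5c: 56⊕5c=0a, 00⊕5c=5c, 00⊕5c=5c, 00⊕5c=5c.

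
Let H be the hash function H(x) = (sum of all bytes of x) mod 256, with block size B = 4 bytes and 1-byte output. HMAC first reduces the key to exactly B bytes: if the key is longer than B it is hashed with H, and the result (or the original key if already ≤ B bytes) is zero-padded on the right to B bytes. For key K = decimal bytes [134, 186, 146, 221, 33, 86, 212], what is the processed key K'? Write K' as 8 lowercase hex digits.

fa000000

|K| = 7 > B = 4, so first hash the key.
H(K): sum = 134+186+146+221+33+86+212 = 1018; mod 256 = 250 → fa.
Zero-pad H(K) = fa to 4 bytes: K' = fa 00 00 00.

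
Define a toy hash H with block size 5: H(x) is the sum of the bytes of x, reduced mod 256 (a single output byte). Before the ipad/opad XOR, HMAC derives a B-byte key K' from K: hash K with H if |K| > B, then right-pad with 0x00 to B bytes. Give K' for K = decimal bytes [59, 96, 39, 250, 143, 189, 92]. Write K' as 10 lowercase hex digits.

6400000000

|K| = 7 > B = 5, so first hash the key.
H(K): sum = 59+96+39+250+143+189+92 = 868; mod 256 = 100 → 64.
Zero-pad H(K) = 64 to 5 bytes: K' = 64 00 00 00 00.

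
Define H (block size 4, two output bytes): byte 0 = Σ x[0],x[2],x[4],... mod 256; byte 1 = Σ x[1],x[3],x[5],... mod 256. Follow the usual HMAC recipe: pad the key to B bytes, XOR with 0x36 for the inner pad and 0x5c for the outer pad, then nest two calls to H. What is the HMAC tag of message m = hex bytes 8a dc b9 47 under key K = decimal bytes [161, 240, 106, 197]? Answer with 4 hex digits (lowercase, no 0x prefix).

6921

Key decimal bytes [161, 240, 106, 197] = a1 f0 6a c5 is exactly B = 4 bytes: K' = a1 f0 6a c5.
K' ⊕ ipad = 97 c6 5c f3.  K' ⊕ opad = fd ac 36 99.
Inner input = (K'⊕ipad) ∥ m = 97 c6 5c f3 ∥ 8a dc b9 47.
Inner hash: even-index sum = 566 mod 256 = 54; odd-index sum = 732 mod 256 = 220 → 36 dc.
Outer input = (K'⊕opad) ∥ inner = fd ac 36 99 ∥ 36 dc.
Outer hash (tag): even-index sum = 361 mod 256 = 105; odd-index sum = 545 mod 256 = 33 → 69 21.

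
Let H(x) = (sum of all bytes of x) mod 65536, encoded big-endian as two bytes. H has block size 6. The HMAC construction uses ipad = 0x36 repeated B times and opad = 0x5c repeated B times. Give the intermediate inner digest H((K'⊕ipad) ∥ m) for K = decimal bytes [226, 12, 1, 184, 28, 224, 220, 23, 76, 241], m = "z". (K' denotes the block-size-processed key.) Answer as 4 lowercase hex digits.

0269

Key decimal bytes [226, 12, 1, 184, 28, 224, 220, 23, 76, 241] = e2 0c 01 b8 1c e0 dc 17 4c f1 is 10 bytes > B = 6, so hash it first: H(key) = 04 d3, then zero-pad to 6 bytes: K' = 04 d3 00 00 00 00.
K' ⊕ ipad = 32 e5 36 36 36 36.
Inner input = 32 e5 36 36 36 36 ∥ 7a.
Inner hash: sum = 50+229+54+54+54+54+122 = 617 → 02 69.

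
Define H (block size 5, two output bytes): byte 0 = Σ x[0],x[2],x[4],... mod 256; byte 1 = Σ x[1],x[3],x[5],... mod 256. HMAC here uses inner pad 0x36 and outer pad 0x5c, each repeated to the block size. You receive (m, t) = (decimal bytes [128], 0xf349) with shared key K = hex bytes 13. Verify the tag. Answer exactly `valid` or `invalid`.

Key hex bytes 13 is 1 byte ≤ B = 5; zero-pad to 5 bytes: K' = 13 00 00 00 00.
K' ⊕ ipad = 25 36 36 36 36; K' ⊕ opad = 4f 5c 5c 5c 5c.
Inner hash: even-index sum = 145 mod 256 = 145; odd-index sum = 236 mod 256 = 236 → 91 ec.
Outer hash (recomputed tag): even-index sum = 499 mod 256 = 243; odd-index sum = 329 mod 256 = 73 → f3 49.
Recomputed tag = f349; claimed = f349 → match.

valid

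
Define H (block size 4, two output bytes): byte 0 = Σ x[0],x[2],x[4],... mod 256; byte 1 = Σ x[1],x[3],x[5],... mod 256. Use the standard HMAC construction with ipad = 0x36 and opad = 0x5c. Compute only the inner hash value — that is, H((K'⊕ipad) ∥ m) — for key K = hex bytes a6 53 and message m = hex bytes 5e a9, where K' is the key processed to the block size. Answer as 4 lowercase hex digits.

Key hex bytes a6 53 is 2 bytes ≤ B = 4; zero-pad to 4 bytes: K' = a6 53 00 00.
K' ⊕ ipad = 90 65 36 36.
Inner input = 90 65 36 36 ∥ 5e a9.
Inner hash: even-index sum = 292 mod 256 = 36; odd-index sum = 324 mod 256 = 68 → 24 44.

2444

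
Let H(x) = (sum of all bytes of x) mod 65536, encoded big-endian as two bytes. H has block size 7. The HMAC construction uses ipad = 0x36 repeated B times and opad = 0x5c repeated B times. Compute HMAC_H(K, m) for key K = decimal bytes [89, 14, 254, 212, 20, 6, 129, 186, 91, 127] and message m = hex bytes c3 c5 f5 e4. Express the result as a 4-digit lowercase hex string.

035b

Key decimal bytes [89, 14, 254, 212, 20, 6, 129, 186, 91, 127] = 59 0e fe d4 14 06 81 ba 5b 7f is 10 bytes > B = 7, so hash it first: H(key) = 04 68, then zero-pad to 7 bytes: K' = 04 68 00 00 00 00 00.
K' ⊕ ipad = 32 5e 36 36 36 36 36.  K' ⊕ opad = 58 34 5c 5c 5c 5c 5c.
Inner input = (K'⊕ipad) ∥ m = 32 5e 36 36 36 36 36 ∥ c3 c5 f5 e4.
Inner hash: sum = 50+94+54+54+54+54+54+195+197+245+228 = 1279 → 04 ff.
Outer input = (K'⊕opad) ∥ inner = 58 34 5c 5c 5c 5c 5c ∥ 04 ff.
Outer hash (tag): sum = 88+52+92+92+92+92+92+4+255 = 859 → 03 5b.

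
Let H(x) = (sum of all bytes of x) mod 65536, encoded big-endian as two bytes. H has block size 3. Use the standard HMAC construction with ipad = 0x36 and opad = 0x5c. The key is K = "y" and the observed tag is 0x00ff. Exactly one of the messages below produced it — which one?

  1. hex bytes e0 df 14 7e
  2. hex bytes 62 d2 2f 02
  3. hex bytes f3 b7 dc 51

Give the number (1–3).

Key "y" = 79 is 1 byte ≤ B = 3; zero-pad to 3 bytes: K' = 79 00 00.
K' ⊕ ipad = 4f 36 36; K' ⊕ opad = 25 5c 5c.
m1: inner = H(4f 36 36 e0 df 14 7e) = 03 0c; tag = H(25 5c 5c 03 0c) = 00ec
m2: inner = H(4f 36 36 62 d2 2f 02) = 02 20; tag = H(25 5c 5c 02 20) = 00ff ← matches
m3: inner = H(4f 36 36 f3 b7 dc 51) = 03 92; tag = H(25 5c 5c 03 92) = 0172

2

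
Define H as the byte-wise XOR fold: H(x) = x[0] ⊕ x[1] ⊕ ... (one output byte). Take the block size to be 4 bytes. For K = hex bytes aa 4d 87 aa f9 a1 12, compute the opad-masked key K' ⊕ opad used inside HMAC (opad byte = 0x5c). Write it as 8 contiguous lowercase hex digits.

dc5c5c5c

Key hex bytes aa 4d 87 aa f9 a1 12 is 7 bytes > B = 4, so hash it first: H(key) = 80, then zero-pad to 4 bytes: K' = 80 00 00 00.
XOR each byte with 0x5c: 80⊕5c=dc, 00⊕5c=5c, 00⊕5c=5c, 00⊕5c=5c.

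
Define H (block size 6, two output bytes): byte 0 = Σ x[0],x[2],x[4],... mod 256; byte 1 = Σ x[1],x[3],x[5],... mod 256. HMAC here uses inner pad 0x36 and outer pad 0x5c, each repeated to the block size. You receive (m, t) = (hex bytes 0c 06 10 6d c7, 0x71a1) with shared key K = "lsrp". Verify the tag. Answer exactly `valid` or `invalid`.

Key "lsrp" = 6c 73 72 70 is 4 bytes ≤ B = 6; zero-pad to 6 bytes: K' = 6c 73 72 70 00 00.
K' ⊕ ipad = 5a 45 44 46 36 36; K' ⊕ opad = 30 2f 2e 2c 5c 5c.
Inner hash: even-index sum = 439 mod 256 = 183; odd-index sum = 308 mod 256 = 52 → b7 34.
Outer hash (recomputed tag): even-index sum = 369 mod 256 = 113; odd-index sum = 235 mod 256 = 235 → 71 eb.
Recomputed tag = 71eb; claimed = 71a1 → mismatch.

invalid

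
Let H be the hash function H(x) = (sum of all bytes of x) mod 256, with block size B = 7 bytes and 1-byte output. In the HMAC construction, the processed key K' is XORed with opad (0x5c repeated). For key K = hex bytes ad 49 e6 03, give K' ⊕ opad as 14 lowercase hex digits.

Key hex bytes ad 49 e6 03 is 4 bytes ≤ B = 7; zero-pad to 7 bytes: K' = ad 49 e6 03 00 00 00.
XOR each byte with 0x5c: ad⊕5c=f1, 49⊕5c=15, e6⊕5c=ba, 03⊕5c=5f, 00⊕5c=5c, 00⊕5c=5c, 00⊕5c=5c.

f115ba5f5c5c5c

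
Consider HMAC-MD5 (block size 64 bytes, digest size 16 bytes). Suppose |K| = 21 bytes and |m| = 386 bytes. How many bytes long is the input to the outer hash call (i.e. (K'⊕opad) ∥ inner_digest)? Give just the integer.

Key is 21 ≤ 64 bytes, zero-padded: |K'| = 64.
Outer input = (K'⊕opad) ∥ H(inner) → 64 + 16 = 80 bytes.

80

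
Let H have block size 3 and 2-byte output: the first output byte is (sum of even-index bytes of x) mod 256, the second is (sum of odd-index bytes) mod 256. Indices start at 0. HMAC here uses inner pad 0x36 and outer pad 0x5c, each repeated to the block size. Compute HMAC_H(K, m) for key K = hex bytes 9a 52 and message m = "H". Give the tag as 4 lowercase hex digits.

Key hex bytes 9a 52 is 2 bytes ≤ B = 3; zero-pad to 3 bytes: K' = 9a 52 00.
K' ⊕ ipad = ac 64 36.  K' ⊕ opad = c6 0e 5c.
Inner input = (K'⊕ipad) ∥ m = ac 64 36 ∥ 48.
Inner hash: even-index sum = 226 mod 256 = 226; odd-index sum = 172 mod 256 = 172 → e2 ac.
Outer input = (K'⊕opad) ∥ inner = c6 0e 5c ∥ e2 ac.
Outer hash (tag): even-index sum = 462 mod 256 = 206; odd-index sum = 240 mod 256 = 240 → ce f0.

cef0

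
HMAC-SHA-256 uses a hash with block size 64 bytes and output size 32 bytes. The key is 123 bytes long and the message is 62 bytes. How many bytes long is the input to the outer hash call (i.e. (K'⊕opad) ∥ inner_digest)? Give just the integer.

Key is 123 > 64 bytes, so it is hashed to 32 bytes then zero-padded to 64: |K'| = 64.
Outer input = (K'⊕opad) ∥ H(inner) → 64 + 32 = 96 bytes.

96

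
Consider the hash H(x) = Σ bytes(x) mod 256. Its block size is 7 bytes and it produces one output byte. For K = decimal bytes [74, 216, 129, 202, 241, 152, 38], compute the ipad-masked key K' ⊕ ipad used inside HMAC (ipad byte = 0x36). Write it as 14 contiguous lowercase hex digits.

7ceeb7fcc7ae10

Key decimal bytes [74, 216, 129, 202, 241, 152, 38] = 4a d8 81 ca f1 98 26 is exactly B = 7 bytes: K' = 4a d8 81 ca f1 98 26.
XOR each byte with 0x36: 4a⊕36=7c, d8⊕36=ee, 81⊕36=b7, ca⊕36=fc, f1⊕36=c7, 98⊕36=ae, 26⊕36=10.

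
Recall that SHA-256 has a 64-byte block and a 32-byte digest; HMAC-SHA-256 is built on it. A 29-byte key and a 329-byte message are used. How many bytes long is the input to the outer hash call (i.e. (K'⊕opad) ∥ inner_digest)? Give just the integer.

Key is 29 ≤ 64 bytes, zero-padded: |K'| = 64.
Outer input = (K'⊕opad) ∥ H(inner) → 64 + 32 = 96 bytes.

96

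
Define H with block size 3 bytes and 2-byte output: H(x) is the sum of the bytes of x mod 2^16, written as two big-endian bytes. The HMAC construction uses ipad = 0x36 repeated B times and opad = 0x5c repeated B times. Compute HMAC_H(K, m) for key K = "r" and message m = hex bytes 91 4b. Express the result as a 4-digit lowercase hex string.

Key "r" = 72 is 1 byte ≤ B = 3; zero-pad to 3 bytes: K' = 72 00 00.
K' ⊕ ipad = 44 36 36.  K' ⊕ opad = 2e 5c 5c.
Inner input = (K'⊕ipad) ∥ m = 44 36 36 ∥ 91 4b.
Inner hash: sum = 68+54+54+145+75 = 396 → 01 8c.
Outer input = (K'⊕opad) ∥ inner = 2e 5c 5c ∥ 01 8c.
Outer hash (tag): sum = 46+92+92+1+140 = 371 → 01 73.

0173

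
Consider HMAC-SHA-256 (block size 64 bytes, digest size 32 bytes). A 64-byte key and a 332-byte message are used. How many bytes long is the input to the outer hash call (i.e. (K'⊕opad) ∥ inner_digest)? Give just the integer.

Key is 64 ≤ 64 bytes, zero-padded: |K'| = 64.
Outer input = (K'⊕opad) ∥ H(inner) → 64 + 32 = 96 bytes.

96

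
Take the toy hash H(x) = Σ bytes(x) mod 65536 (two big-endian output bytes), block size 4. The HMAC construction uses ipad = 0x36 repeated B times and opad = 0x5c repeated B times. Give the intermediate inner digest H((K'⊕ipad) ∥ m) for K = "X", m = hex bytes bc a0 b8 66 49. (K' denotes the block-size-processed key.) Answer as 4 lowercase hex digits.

03d3

Key "X" = 58 is 1 byte ≤ B = 4; zero-pad to 4 bytes: K' = 58 00 00 00.
K' ⊕ ipad = 6e 36 36 36.
Inner input = 6e 36 36 36 ∥ bc a0 b8 66 49.
Inner hash: sum = 110+54+54+54+188+160+184+102+73 = 979 → 03 d3.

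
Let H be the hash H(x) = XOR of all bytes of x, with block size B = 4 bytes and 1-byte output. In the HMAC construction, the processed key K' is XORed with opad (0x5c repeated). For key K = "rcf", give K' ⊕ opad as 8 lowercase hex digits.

2e3f3a5c

Key "rcf" = 72 63 66 is 3 bytes ≤ B = 4; zero-pad to 4 bytes: K' = 72 63 66 00.
XOR each byte with 0x5c: 72⊕5c=2e, 63⊕5c=3f, 66⊕5c=3a, 00⊕5c=5c.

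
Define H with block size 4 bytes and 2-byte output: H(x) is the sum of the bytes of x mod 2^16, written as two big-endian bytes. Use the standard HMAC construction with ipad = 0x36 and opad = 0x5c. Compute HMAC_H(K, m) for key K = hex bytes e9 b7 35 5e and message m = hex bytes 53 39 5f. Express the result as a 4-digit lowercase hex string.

02c3

Key hex bytes e9 b7 35 5e is exactly B = 4 bytes: K' = e9 b7 35 5e.
K' ⊕ ipad = df 81 03 68.  K' ⊕ opad = b5 eb 69 02.
Inner input = (K'⊕ipad) ∥ m = df 81 03 68 ∥ 53 39 5f.
Inner hash: sum = 223+129+3+104+83+57+95 = 694 → 02 b6.
Outer input = (K'⊕opad) ∥ inner = b5 eb 69 02 ∥ 02 b6.
Outer hash (tag): sum = 181+235+105+2+2+182 = 707 → 02 c3.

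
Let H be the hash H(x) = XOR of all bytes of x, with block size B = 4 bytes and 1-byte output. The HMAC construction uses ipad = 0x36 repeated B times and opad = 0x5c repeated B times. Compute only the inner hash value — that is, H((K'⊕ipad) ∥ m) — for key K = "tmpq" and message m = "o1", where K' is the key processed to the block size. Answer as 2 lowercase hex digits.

46

Key "tmpq" = 74 6d 70 71 is exactly B = 4 bytes: K' = 74 6d 70 71.
K' ⊕ ipad = 42 5b 46 47.
Inner input = 42 5b 46 47 ∥ 6f 31.
Inner hash: XOR 42⊕5b⊕46⊕47⊕6f⊕31 = 46.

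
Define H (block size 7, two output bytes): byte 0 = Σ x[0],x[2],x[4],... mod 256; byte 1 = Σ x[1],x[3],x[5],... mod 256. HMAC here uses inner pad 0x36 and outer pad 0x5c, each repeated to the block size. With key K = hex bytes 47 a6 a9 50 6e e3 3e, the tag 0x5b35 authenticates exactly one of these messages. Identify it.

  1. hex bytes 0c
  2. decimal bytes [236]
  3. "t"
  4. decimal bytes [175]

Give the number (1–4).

2

Key hex bytes 47 a6 a9 50 6e e3 3e is exactly B = 7 bytes: K' = 47 a6 a9 50 6e e3 3e.
K' ⊕ ipad = 71 90 9f 66 58 d5 08; K' ⊕ opad = 1b fa f5 0c 32 bf 62.
m1: inner = H(71 90 9f 66 58 d5 08 0c) = 70 d7; tag = H(1b fa f5 0c 32 bf 62 70 d7) = 7b35
m2: inner = H(71 90 9f 66 58 d5 08 ec) = 70 b7; tag = H(1b fa f5 0c 32 bf 62 70 b7) = 5b35 ← matches
m3: inner = H(71 90 9f 66 58 d5 08 74) = 70 3f; tag = H(1b fa f5 0c 32 bf 62 70 3f) = e335
m4: inner = H(71 90 9f 66 58 d5 08 af) = 70 7a; tag = H(1b fa f5 0c 32 bf 62 70 7a) = 1e35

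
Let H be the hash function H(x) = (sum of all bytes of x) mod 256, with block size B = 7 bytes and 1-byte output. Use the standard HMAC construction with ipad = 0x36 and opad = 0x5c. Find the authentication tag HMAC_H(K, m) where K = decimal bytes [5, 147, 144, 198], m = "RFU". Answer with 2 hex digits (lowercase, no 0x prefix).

9f

Key decimal bytes [5, 147, 144, 198] = 05 93 90 c6 is 4 bytes ≤ B = 7; zero-pad to 7 bytes: K' = 05 93 90 c6 00 00 00.
K' ⊕ ipad = 33 a5 a6 f0 36 36 36.  K' ⊕ opad = 59 cf cc 9a 5c 5c 5c.
Inner input = (K'⊕ipad) ∥ m = 33 a5 a6 f0 36 36 36 ∥ 52 46 55.
Inner hash: sum = 51+165+166+240+54+54+54+82+70+85 = 1021; mod 256 = 253 → fd.
Outer input = (K'⊕opad) ∥ inner = 59 cf cc 9a 5c 5c 5c ∥ fd.
Outer hash (tag): sum = 89+207+204+154+92+92+92+253 = 1183; mod 256 = 159 → 9f.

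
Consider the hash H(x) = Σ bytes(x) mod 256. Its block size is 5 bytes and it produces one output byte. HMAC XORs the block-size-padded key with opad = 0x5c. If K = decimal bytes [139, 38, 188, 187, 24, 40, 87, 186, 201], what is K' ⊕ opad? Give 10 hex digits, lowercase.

1e5c5c5c5c

Key decimal bytes [139, 38, 188, 187, 24, 40, 87, 186, 201] = 8b 26 bc bb 18 28 57 ba c9 is 9 bytes > B = 5, so hash it first: H(key) = 42, then zero-pad to 5 bytes: K' = 42 00 00 00 00.
XOR each byte with 0x5c: 42⊕5c=1e, 00⊕5c=5c, 00⊕5c=5c, 00⊕5c=5c, 00⊕5c=5c.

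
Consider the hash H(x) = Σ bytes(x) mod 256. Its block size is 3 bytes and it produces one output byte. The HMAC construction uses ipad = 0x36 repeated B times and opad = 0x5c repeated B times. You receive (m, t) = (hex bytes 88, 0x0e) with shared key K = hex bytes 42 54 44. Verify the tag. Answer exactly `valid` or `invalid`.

valid

Key hex bytes 42 54 44 is exactly B = 3 bytes: K' = 42 54 44.
K' ⊕ ipad = 74 62 72; K' ⊕ opad = 1e 08 18.
Inner hash: sum = 116+98+114+136 = 464; mod 256 = 208 → d0.
Outer hash (recomputed tag): sum = 30+8+24+208 = 270; mod 256 = 14 → 0e.
Recomputed tag = 0e; claimed = 0e → match.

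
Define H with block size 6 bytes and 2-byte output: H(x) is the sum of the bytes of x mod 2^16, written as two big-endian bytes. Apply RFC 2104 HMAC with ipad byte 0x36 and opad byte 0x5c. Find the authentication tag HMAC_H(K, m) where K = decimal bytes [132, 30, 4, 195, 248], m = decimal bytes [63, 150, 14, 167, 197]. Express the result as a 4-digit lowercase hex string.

Key decimal bytes [132, 30, 4, 195, 248] = 84 1e 04 c3 f8 is 5 bytes ≤ B = 6; zero-pad to 6 bytes: K' = 84 1e 04 c3 f8 00.
K' ⊕ ipad = b2 28 32 f5 ce 36.  K' ⊕ opad = d8 42 58 9f a4 5c.
Inner input = (K'⊕ipad) ∥ m = b2 28 32 f5 ce 36 ∥ 3f 96 0e a7 c5.
Inner hash: sum = 178+40+50+245+206+54+63+150+14+167+197 = 1364 → 05 54.
Outer input = (K'⊕opad) ∥ inner = d8 42 58 9f a4 5c ∥ 05 54.
Outer hash (tag): sum = 216+66+88+159+164+92+5+84 = 874 → 03 6a.

036a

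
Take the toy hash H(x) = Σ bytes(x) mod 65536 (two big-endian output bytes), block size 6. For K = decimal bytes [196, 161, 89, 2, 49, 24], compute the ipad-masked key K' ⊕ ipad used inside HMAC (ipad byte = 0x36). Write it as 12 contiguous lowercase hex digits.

Key decimal bytes [196, 161, 89, 2, 49, 24] = c4 a1 59 02 31 18 is exactly B = 6 bytes: K' = c4 a1 59 02 31 18.
XOR each byte with 0x36: c4⊕36=f2, a1⊕36=97, 59⊕36=6f, 02⊕36=34, 31⊕36=07, 18⊕36=2e.

f2976f34072e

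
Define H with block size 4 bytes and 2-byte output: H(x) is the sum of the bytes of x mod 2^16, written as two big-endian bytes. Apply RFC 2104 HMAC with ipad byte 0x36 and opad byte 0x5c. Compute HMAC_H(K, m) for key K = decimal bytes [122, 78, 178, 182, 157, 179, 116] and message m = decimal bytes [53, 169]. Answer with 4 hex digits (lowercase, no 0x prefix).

0202

Key decimal bytes [122, 78, 178, 182, 157, 179, 116] = 7a 4e b2 b6 9d b3 74 is 7 bytes > B = 4, so hash it first: H(key) = 03 f4, then zero-pad to 4 bytes: K' = 03 f4 00 00.
K' ⊕ ipad = 35 c2 36 36.  K' ⊕ opad = 5f a8 5c 5c.
Inner input = (K'⊕ipad) ∥ m = 35 c2 36 36 ∥ 35 a9.
Inner hash: sum = 53+194+54+54+53+169 = 577 → 02 41.
Outer input = (K'⊕opad) ∥ inner = 5f a8 5c 5c ∥ 02 41.
Outer hash (tag): sum = 95+168+92+92+2+65 = 514 → 02 02.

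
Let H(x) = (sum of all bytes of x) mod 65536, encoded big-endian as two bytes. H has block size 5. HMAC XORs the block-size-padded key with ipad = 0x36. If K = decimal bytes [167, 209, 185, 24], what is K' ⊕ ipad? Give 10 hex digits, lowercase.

91e78f2e36

Key decimal bytes [167, 209, 185, 24] = a7 d1 b9 18 is 4 bytes ≤ B = 5; zero-pad to 5 bytes: K' = a7 d1 b9 18 00.
XOR each byte with 0x36: a7⊕36=91, d1⊕36=e7, b9⊕36=8f, 18⊕36=2e, 00⊕36=36.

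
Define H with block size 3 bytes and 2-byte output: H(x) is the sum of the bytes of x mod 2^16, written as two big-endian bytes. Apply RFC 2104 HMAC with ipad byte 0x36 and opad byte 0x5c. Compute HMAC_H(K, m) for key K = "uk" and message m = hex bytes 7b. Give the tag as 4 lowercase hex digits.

Key "uk" = 75 6b is 2 bytes ≤ B = 3; zero-pad to 3 bytes: K' = 75 6b 00.
K' ⊕ ipad = 43 5d 36.  K' ⊕ opad = 29 37 5c.
Inner input = (K'⊕ipad) ∥ m = 43 5d 36 ∥ 7b.
Inner hash: sum = 67+93+54+123 = 337 → 01 51.
Outer input = (K'⊕opad) ∥ inner = 29 37 5c ∥ 01 51.
Outer hash (tag): sum = 41+55+92+1+81 = 270 → 01 0e.

010e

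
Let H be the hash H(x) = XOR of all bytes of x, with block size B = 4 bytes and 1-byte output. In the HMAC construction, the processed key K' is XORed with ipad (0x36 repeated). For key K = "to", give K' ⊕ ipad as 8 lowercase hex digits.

42593636

Key "to" = 74 6f is 2 bytes ≤ B = 4; zero-pad to 4 bytes: K' = 74 6f 00 00.
XOR each byte with 0x36: 74⊕36=42, 6f⊕36=59, 00⊕36=36, 00⊕36=36.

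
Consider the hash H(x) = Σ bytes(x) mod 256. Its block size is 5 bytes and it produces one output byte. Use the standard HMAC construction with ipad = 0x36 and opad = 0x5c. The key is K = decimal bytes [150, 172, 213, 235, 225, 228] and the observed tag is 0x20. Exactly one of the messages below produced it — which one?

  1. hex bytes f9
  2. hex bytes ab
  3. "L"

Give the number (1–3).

3

Key decimal bytes [150, 172, 213, 235, 225, 228] = 96 ac d5 eb e1 e4 is 6 bytes > B = 5, so hash it first: H(key) = c7, then zero-pad to 5 bytes: K' = c7 00 00 00 00.
K' ⊕ ipad = f1 36 36 36 36; K' ⊕ opad = 9b 5c 5c 5c 5c.
m1: inner = H(f1 36 36 36 36 f9) = c2; tag = H(9b 5c 5c 5c 5c c2) = cd
m2: inner = H(f1 36 36 36 36 ab) = 74; tag = H(9b 5c 5c 5c 5c 74) = 7f
m3: inner = H(f1 36 36 36 36 4c) = 15; tag = H(9b 5c 5c 5c 5c 15) = 20 ← matches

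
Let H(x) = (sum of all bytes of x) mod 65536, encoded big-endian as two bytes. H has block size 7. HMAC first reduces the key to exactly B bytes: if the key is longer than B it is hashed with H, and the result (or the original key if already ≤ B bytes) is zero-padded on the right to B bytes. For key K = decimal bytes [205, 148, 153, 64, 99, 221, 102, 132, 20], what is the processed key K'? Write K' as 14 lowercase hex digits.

|K| = 9 > B = 7, so first hash the key.
H(K): sum = 205+148+153+64+99+221+102+132+20 = 1144 → 04 78.
Zero-pad H(K) = 04 78 to 7 bytes: K' = 04 78 00 00 00 00 00.

04780000000000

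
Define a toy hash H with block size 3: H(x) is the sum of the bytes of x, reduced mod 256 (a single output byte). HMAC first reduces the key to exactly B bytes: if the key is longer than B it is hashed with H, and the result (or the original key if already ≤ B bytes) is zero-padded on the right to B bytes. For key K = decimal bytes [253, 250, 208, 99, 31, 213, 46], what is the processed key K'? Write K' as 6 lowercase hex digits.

|K| = 7 > B = 3, so first hash the key.
H(K): sum = 253+250+208+99+31+213+46 = 1100; mod 256 = 76 → 4c.
Zero-pad H(K) = 4c to 3 bytes: K' = 4c 00 00.

4c0000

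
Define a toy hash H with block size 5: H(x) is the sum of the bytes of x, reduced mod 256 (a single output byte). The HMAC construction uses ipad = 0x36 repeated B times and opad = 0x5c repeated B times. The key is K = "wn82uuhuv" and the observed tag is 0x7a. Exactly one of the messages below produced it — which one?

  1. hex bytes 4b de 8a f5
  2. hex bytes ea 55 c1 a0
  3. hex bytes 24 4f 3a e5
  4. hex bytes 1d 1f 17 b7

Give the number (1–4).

1

Key "wn82uuhuv" = 77 6e 38 32 75 75 68 75 76 is 9 bytes > B = 5, so hash it first: H(key) = 8c, then zero-pad to 5 bytes: K' = 8c 00 00 00 00.
K' ⊕ ipad = ba 36 36 36 36; K' ⊕ opad = d0 5c 5c 5c 5c.
m1: inner = H(ba 36 36 36 36 4b de 8a f5) = 3a; tag = H(d0 5c 5c 5c 5c 3a) = 7a ← matches
m2: inner = H(ba 36 36 36 36 ea 55 c1 a0) = 32; tag = H(d0 5c 5c 5c 5c 32) = 72
m3: inner = H(ba 36 36 36 36 24 4f 3a e5) = 24; tag = H(d0 5c 5c 5c 5c 24) = 64
m4: inner = H(ba 36 36 36 36 1d 1f 17 b7) = 9c; tag = H(d0 5c 5c 5c 5c 9c) = dc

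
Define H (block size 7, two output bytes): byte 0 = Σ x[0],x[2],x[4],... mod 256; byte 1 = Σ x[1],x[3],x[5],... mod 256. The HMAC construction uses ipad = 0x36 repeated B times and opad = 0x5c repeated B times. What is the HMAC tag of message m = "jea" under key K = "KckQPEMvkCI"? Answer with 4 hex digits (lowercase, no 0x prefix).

Key "KckQPEMvkCI" = 4b 63 6b 51 50 45 4d 76 6b 43 49 is 11 bytes > B = 7, so hash it first: H(key) = 07 b2, then zero-pad to 7 bytes: K' = 07 b2 00 00 00 00 00.
K' ⊕ ipad = 31 84 36 36 36 36 36.  K' ⊕ opad = 5b ee 5c 5c 5c 5c 5c.
Inner input = (K'⊕ipad) ∥ m = 31 84 36 36 36 36 36 ∥ 6a 65 61.
Inner hash: even-index sum = 312 mod 256 = 56; odd-index sum = 443 mod 256 = 187 → 38 bb.
Outer input = (K'⊕opad) ∥ inner = 5b ee 5c 5c 5c 5c 5c ∥ 38 bb.
Outer hash (tag): even-index sum = 554 mod 256 = 42; odd-index sum = 478 mod 256 = 222 → 2a de.

2ade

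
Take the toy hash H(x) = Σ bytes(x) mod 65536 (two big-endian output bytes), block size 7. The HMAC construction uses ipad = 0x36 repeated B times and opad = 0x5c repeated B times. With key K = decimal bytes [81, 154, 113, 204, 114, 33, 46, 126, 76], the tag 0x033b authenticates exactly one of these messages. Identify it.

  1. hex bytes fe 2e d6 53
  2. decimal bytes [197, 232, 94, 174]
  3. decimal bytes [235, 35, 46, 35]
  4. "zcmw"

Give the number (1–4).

Key decimal bytes [81, 154, 113, 204, 114, 33, 46, 126, 76] = 51 9a 71 cc 72 21 2e 7e 4c is 9 bytes > B = 7, so hash it first: H(key) = 03 b3, then zero-pad to 7 bytes: K' = 03 b3 00 00 00 00 00.
K' ⊕ ipad = 35 85 36 36 36 36 36; K' ⊕ opad = 5f ef 5c 5c 5c 5c 5c.
m1: inner = H(35 85 36 36 36 36 36 fe 2e d6 53) = 04 1d; tag = H(5f ef 5c 5c 5c 5c 5c 04 1d) = 033b ← matches
m2: inner = H(35 85 36 36 36 36 36 c5 e8 5e ae) = 04 81; tag = H(5f ef 5c 5c 5c 5c 5c 04 81) = 039f
m3: inner = H(35 85 36 36 36 36 36 eb 23 2e 23) = 03 27; tag = H(5f ef 5c 5c 5c 5c 5c 03 27) = 0344
m4: inner = H(35 85 36 36 36 36 36 7a 63 6d 77) = 03 89; tag = H(5f ef 5c 5c 5c 5c 5c 03 89) = 03a6

1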